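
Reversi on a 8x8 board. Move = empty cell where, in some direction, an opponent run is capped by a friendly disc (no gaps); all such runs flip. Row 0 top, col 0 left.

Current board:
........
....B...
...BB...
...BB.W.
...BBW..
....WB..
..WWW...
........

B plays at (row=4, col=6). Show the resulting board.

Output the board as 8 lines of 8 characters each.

Answer: ........
....B...
...BB...
...BB.W.
...BBBB.
....WB..
..WWW...
........

Derivation:
Place B at (4,6); scan 8 dirs for brackets.
Dir NW: first cell '.' (not opp) -> no flip
Dir N: opp run (3,6), next='.' -> no flip
Dir NE: first cell '.' (not opp) -> no flip
Dir W: opp run (4,5) capped by B -> flip
Dir E: first cell '.' (not opp) -> no flip
Dir SW: first cell 'B' (not opp) -> no flip
Dir S: first cell '.' (not opp) -> no flip
Dir SE: first cell '.' (not opp) -> no flip
All flips: (4,5)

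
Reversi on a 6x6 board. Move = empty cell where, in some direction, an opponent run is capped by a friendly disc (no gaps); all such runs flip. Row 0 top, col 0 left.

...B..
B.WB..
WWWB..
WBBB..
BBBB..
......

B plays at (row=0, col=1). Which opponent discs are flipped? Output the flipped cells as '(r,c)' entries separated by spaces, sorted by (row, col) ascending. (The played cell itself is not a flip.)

Answer: (1,2)

Derivation:
Dir NW: edge -> no flip
Dir N: edge -> no flip
Dir NE: edge -> no flip
Dir W: first cell '.' (not opp) -> no flip
Dir E: first cell '.' (not opp) -> no flip
Dir SW: first cell 'B' (not opp) -> no flip
Dir S: first cell '.' (not opp) -> no flip
Dir SE: opp run (1,2) capped by B -> flip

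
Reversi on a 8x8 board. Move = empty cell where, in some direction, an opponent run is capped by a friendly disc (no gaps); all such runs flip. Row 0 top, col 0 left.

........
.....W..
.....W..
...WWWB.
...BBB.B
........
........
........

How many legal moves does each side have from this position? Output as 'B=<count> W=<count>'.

Answer: B=8 W=6

Derivation:
-- B to move --
(0,4): no bracket -> illegal
(0,5): flips 3 -> legal
(0,6): no bracket -> illegal
(1,4): flips 1 -> legal
(1,6): flips 2 -> legal
(2,2): flips 1 -> legal
(2,3): flips 2 -> legal
(2,4): flips 1 -> legal
(2,6): flips 1 -> legal
(3,2): flips 3 -> legal
(4,2): no bracket -> illegal
(4,6): no bracket -> illegal
B mobility = 8
-- W to move --
(2,6): no bracket -> illegal
(2,7): no bracket -> illegal
(3,2): no bracket -> illegal
(3,7): flips 1 -> legal
(4,2): no bracket -> illegal
(4,6): no bracket -> illegal
(5,2): flips 1 -> legal
(5,3): flips 2 -> legal
(5,4): flips 1 -> legal
(5,5): flips 2 -> legal
(5,6): flips 1 -> legal
(5,7): no bracket -> illegal
W mobility = 6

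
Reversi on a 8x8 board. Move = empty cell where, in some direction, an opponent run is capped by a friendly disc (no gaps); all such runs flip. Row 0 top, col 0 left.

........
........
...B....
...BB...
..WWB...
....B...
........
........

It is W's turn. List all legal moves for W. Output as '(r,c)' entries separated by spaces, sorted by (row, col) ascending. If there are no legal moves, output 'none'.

(1,2): no bracket -> illegal
(1,3): flips 2 -> legal
(1,4): no bracket -> illegal
(2,2): no bracket -> illegal
(2,4): flips 1 -> legal
(2,5): flips 1 -> legal
(3,2): no bracket -> illegal
(3,5): no bracket -> illegal
(4,5): flips 1 -> legal
(5,3): no bracket -> illegal
(5,5): no bracket -> illegal
(6,3): no bracket -> illegal
(6,4): no bracket -> illegal
(6,5): flips 1 -> legal

Answer: (1,3) (2,4) (2,5) (4,5) (6,5)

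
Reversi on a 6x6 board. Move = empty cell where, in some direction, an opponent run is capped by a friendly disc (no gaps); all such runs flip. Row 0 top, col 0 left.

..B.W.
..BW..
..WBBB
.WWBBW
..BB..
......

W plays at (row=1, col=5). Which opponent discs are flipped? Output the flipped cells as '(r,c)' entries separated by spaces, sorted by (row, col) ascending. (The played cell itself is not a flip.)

Answer: (2,5)

Derivation:
Dir NW: first cell 'W' (not opp) -> no flip
Dir N: first cell '.' (not opp) -> no flip
Dir NE: edge -> no flip
Dir W: first cell '.' (not opp) -> no flip
Dir E: edge -> no flip
Dir SW: opp run (2,4) (3,3) (4,2), next='.' -> no flip
Dir S: opp run (2,5) capped by W -> flip
Dir SE: edge -> no flip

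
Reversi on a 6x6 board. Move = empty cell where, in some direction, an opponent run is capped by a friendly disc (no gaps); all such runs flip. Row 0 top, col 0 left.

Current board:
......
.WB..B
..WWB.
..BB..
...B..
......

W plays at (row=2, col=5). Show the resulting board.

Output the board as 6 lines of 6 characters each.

Place W at (2,5); scan 8 dirs for brackets.
Dir NW: first cell '.' (not opp) -> no flip
Dir N: opp run (1,5), next='.' -> no flip
Dir NE: edge -> no flip
Dir W: opp run (2,4) capped by W -> flip
Dir E: edge -> no flip
Dir SW: first cell '.' (not opp) -> no flip
Dir S: first cell '.' (not opp) -> no flip
Dir SE: edge -> no flip
All flips: (2,4)

Answer: ......
.WB..B
..WWWW
..BB..
...B..
......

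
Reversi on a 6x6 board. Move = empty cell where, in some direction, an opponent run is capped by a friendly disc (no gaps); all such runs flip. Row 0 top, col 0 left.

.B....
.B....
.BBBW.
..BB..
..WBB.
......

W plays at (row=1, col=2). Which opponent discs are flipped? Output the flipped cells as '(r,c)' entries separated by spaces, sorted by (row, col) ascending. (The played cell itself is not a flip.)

Dir NW: opp run (0,1), next=edge -> no flip
Dir N: first cell '.' (not opp) -> no flip
Dir NE: first cell '.' (not opp) -> no flip
Dir W: opp run (1,1), next='.' -> no flip
Dir E: first cell '.' (not opp) -> no flip
Dir SW: opp run (2,1), next='.' -> no flip
Dir S: opp run (2,2) (3,2) capped by W -> flip
Dir SE: opp run (2,3), next='.' -> no flip

Answer: (2,2) (3,2)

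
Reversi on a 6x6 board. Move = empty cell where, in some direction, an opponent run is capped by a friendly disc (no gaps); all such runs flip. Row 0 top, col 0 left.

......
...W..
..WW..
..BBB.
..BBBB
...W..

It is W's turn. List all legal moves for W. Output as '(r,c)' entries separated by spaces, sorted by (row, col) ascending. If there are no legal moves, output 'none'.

Answer: (3,1) (3,5) (4,1) (5,2) (5,5)

Derivation:
(2,1): no bracket -> illegal
(2,4): no bracket -> illegal
(2,5): no bracket -> illegal
(3,1): flips 1 -> legal
(3,5): flips 1 -> legal
(4,1): flips 1 -> legal
(5,1): no bracket -> illegal
(5,2): flips 2 -> legal
(5,4): no bracket -> illegal
(5,5): flips 2 -> legal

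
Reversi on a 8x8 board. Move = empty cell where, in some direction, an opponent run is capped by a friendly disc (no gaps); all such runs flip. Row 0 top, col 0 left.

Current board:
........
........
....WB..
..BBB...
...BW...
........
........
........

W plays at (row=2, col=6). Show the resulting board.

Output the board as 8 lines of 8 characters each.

Place W at (2,6); scan 8 dirs for brackets.
Dir NW: first cell '.' (not opp) -> no flip
Dir N: first cell '.' (not opp) -> no flip
Dir NE: first cell '.' (not opp) -> no flip
Dir W: opp run (2,5) capped by W -> flip
Dir E: first cell '.' (not opp) -> no flip
Dir SW: first cell '.' (not opp) -> no flip
Dir S: first cell '.' (not opp) -> no flip
Dir SE: first cell '.' (not opp) -> no flip
All flips: (2,5)

Answer: ........
........
....WWW.
..BBB...
...BW...
........
........
........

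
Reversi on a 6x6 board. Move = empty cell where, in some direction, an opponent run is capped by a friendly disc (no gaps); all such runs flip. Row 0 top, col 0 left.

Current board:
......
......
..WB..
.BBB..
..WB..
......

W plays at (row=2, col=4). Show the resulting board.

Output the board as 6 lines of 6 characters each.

Place W at (2,4); scan 8 dirs for brackets.
Dir NW: first cell '.' (not opp) -> no flip
Dir N: first cell '.' (not opp) -> no flip
Dir NE: first cell '.' (not opp) -> no flip
Dir W: opp run (2,3) capped by W -> flip
Dir E: first cell '.' (not opp) -> no flip
Dir SW: opp run (3,3) capped by W -> flip
Dir S: first cell '.' (not opp) -> no flip
Dir SE: first cell '.' (not opp) -> no flip
All flips: (2,3) (3,3)

Answer: ......
......
..WWW.
.BBW..
..WB..
......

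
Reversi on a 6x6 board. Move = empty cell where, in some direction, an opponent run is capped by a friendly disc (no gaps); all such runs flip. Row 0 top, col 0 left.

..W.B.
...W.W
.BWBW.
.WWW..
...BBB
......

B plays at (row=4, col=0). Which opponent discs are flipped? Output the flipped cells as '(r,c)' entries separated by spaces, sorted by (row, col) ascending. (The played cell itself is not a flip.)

Dir NW: edge -> no flip
Dir N: first cell '.' (not opp) -> no flip
Dir NE: opp run (3,1) (2,2) (1,3) capped by B -> flip
Dir W: edge -> no flip
Dir E: first cell '.' (not opp) -> no flip
Dir SW: edge -> no flip
Dir S: first cell '.' (not opp) -> no flip
Dir SE: first cell '.' (not opp) -> no flip

Answer: (1,3) (2,2) (3,1)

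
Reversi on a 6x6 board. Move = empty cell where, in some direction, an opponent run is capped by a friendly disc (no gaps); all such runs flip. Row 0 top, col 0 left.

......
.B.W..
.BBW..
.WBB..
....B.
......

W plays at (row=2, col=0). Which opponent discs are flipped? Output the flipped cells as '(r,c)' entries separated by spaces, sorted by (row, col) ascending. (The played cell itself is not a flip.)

Answer: (2,1) (2,2)

Derivation:
Dir NW: edge -> no flip
Dir N: first cell '.' (not opp) -> no flip
Dir NE: opp run (1,1), next='.' -> no flip
Dir W: edge -> no flip
Dir E: opp run (2,1) (2,2) capped by W -> flip
Dir SW: edge -> no flip
Dir S: first cell '.' (not opp) -> no flip
Dir SE: first cell 'W' (not opp) -> no flip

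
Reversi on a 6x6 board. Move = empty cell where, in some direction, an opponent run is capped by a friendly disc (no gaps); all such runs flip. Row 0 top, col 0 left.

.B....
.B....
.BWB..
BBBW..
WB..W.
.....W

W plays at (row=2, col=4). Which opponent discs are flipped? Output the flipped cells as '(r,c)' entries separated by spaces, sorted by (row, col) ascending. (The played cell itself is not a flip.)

Answer: (2,3)

Derivation:
Dir NW: first cell '.' (not opp) -> no flip
Dir N: first cell '.' (not opp) -> no flip
Dir NE: first cell '.' (not opp) -> no flip
Dir W: opp run (2,3) capped by W -> flip
Dir E: first cell '.' (not opp) -> no flip
Dir SW: first cell 'W' (not opp) -> no flip
Dir S: first cell '.' (not opp) -> no flip
Dir SE: first cell '.' (not opp) -> no flip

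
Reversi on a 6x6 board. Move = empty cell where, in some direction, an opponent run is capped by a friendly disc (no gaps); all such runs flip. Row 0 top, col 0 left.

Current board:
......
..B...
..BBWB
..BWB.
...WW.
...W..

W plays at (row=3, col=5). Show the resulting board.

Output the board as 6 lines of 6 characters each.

Answer: ......
..B...
..BBWB
..BWWW
...WW.
...W..

Derivation:
Place W at (3,5); scan 8 dirs for brackets.
Dir NW: first cell 'W' (not opp) -> no flip
Dir N: opp run (2,5), next='.' -> no flip
Dir NE: edge -> no flip
Dir W: opp run (3,4) capped by W -> flip
Dir E: edge -> no flip
Dir SW: first cell 'W' (not opp) -> no flip
Dir S: first cell '.' (not opp) -> no flip
Dir SE: edge -> no flip
All flips: (3,4)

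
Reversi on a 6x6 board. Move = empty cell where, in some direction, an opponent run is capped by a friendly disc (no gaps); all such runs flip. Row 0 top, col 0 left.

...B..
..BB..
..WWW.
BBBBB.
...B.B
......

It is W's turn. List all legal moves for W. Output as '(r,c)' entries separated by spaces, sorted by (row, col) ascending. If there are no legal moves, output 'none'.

(0,1): flips 1 -> legal
(0,2): flips 2 -> legal
(0,4): flips 1 -> legal
(1,1): no bracket -> illegal
(1,4): no bracket -> illegal
(2,0): no bracket -> illegal
(2,1): no bracket -> illegal
(2,5): no bracket -> illegal
(3,5): no bracket -> illegal
(4,0): flips 1 -> legal
(4,1): flips 1 -> legal
(4,2): flips 2 -> legal
(4,4): flips 2 -> legal
(5,2): no bracket -> illegal
(5,3): flips 2 -> legal
(5,4): no bracket -> illegal
(5,5): no bracket -> illegal

Answer: (0,1) (0,2) (0,4) (4,0) (4,1) (4,2) (4,4) (5,3)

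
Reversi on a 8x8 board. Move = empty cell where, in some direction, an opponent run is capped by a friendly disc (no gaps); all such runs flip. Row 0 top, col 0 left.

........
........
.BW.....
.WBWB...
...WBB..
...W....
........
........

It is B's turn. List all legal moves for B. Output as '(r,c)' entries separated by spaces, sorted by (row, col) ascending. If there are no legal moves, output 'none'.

(1,1): flips 2 -> legal
(1,2): flips 1 -> legal
(1,3): no bracket -> illegal
(2,0): no bracket -> illegal
(2,3): flips 1 -> legal
(2,4): no bracket -> illegal
(3,0): flips 1 -> legal
(4,0): no bracket -> illegal
(4,1): flips 1 -> legal
(4,2): flips 1 -> legal
(5,2): flips 1 -> legal
(5,4): flips 1 -> legal
(6,2): flips 1 -> legal
(6,3): no bracket -> illegal
(6,4): no bracket -> illegal

Answer: (1,1) (1,2) (2,3) (3,0) (4,1) (4,2) (5,2) (5,4) (6,2)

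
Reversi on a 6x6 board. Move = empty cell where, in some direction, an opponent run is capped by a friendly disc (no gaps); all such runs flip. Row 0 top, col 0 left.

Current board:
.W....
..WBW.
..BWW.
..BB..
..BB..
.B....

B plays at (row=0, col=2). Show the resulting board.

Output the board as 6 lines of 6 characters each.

Place B at (0,2); scan 8 dirs for brackets.
Dir NW: edge -> no flip
Dir N: edge -> no flip
Dir NE: edge -> no flip
Dir W: opp run (0,1), next='.' -> no flip
Dir E: first cell '.' (not opp) -> no flip
Dir SW: first cell '.' (not opp) -> no flip
Dir S: opp run (1,2) capped by B -> flip
Dir SE: first cell 'B' (not opp) -> no flip
All flips: (1,2)

Answer: .WB...
..BBW.
..BWW.
..BB..
..BB..
.B....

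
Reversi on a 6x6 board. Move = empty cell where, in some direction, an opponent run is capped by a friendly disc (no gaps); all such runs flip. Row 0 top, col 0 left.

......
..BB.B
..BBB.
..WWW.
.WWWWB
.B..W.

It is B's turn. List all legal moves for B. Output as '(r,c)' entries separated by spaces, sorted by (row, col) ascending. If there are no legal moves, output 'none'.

(2,1): no bracket -> illegal
(2,5): no bracket -> illegal
(3,0): no bracket -> illegal
(3,1): flips 1 -> legal
(3,5): no bracket -> illegal
(4,0): flips 4 -> legal
(5,0): flips 2 -> legal
(5,2): flips 2 -> legal
(5,3): flips 2 -> legal
(5,5): flips 2 -> legal

Answer: (3,1) (4,0) (5,0) (5,2) (5,3) (5,5)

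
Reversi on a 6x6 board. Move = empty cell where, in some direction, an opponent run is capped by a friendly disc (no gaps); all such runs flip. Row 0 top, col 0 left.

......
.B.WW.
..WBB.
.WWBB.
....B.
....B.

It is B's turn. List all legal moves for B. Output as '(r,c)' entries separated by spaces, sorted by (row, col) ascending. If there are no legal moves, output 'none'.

(0,2): flips 1 -> legal
(0,3): flips 1 -> legal
(0,4): flips 1 -> legal
(0,5): flips 1 -> legal
(1,2): no bracket -> illegal
(1,5): no bracket -> illegal
(2,0): no bracket -> illegal
(2,1): flips 1 -> legal
(2,5): no bracket -> illegal
(3,0): flips 2 -> legal
(4,0): no bracket -> illegal
(4,1): flips 1 -> legal
(4,2): no bracket -> illegal
(4,3): no bracket -> illegal

Answer: (0,2) (0,3) (0,4) (0,5) (2,1) (3,0) (4,1)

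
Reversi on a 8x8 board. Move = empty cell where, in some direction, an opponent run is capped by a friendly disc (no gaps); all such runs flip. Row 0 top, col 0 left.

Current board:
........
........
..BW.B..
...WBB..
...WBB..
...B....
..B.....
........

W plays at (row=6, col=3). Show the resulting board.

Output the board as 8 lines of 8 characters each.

Place W at (6,3); scan 8 dirs for brackets.
Dir NW: first cell '.' (not opp) -> no flip
Dir N: opp run (5,3) capped by W -> flip
Dir NE: first cell '.' (not opp) -> no flip
Dir W: opp run (6,2), next='.' -> no flip
Dir E: first cell '.' (not opp) -> no flip
Dir SW: first cell '.' (not opp) -> no flip
Dir S: first cell '.' (not opp) -> no flip
Dir SE: first cell '.' (not opp) -> no flip
All flips: (5,3)

Answer: ........
........
..BW.B..
...WBB..
...WBB..
...W....
..BW....
........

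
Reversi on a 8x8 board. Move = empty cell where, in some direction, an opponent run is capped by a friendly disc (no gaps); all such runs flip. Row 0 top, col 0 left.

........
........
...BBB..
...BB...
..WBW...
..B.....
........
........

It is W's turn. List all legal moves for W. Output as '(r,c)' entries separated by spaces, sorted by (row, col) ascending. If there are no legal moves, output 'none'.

(1,2): no bracket -> illegal
(1,3): no bracket -> illegal
(1,4): flips 2 -> legal
(1,5): flips 2 -> legal
(1,6): no bracket -> illegal
(2,2): flips 1 -> legal
(2,6): no bracket -> illegal
(3,2): no bracket -> illegal
(3,5): no bracket -> illegal
(3,6): no bracket -> illegal
(4,1): no bracket -> illegal
(4,5): no bracket -> illegal
(5,1): no bracket -> illegal
(5,3): no bracket -> illegal
(5,4): no bracket -> illegal
(6,1): no bracket -> illegal
(6,2): flips 1 -> legal
(6,3): no bracket -> illegal

Answer: (1,4) (1,5) (2,2) (6,2)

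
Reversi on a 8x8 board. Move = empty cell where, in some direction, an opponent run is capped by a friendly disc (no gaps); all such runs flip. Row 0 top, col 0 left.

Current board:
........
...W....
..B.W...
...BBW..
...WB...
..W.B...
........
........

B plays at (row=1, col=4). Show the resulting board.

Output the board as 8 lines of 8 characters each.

Place B at (1,4); scan 8 dirs for brackets.
Dir NW: first cell '.' (not opp) -> no flip
Dir N: first cell '.' (not opp) -> no flip
Dir NE: first cell '.' (not opp) -> no flip
Dir W: opp run (1,3), next='.' -> no flip
Dir E: first cell '.' (not opp) -> no flip
Dir SW: first cell '.' (not opp) -> no flip
Dir S: opp run (2,4) capped by B -> flip
Dir SE: first cell '.' (not opp) -> no flip
All flips: (2,4)

Answer: ........
...WB...
..B.B...
...BBW..
...WB...
..W.B...
........
........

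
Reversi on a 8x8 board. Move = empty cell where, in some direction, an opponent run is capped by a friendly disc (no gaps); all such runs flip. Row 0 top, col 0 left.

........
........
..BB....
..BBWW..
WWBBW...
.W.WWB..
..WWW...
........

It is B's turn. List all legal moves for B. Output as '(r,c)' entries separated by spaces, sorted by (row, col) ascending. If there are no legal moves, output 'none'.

(2,4): no bracket -> illegal
(2,5): flips 1 -> legal
(2,6): no bracket -> illegal
(3,0): no bracket -> illegal
(3,1): no bracket -> illegal
(3,6): flips 2 -> legal
(4,5): flips 2 -> legal
(4,6): no bracket -> illegal
(5,0): flips 1 -> legal
(5,2): flips 2 -> legal
(6,0): flips 1 -> legal
(6,1): no bracket -> illegal
(6,5): flips 1 -> legal
(7,1): no bracket -> illegal
(7,2): no bracket -> illegal
(7,3): flips 3 -> legal
(7,4): no bracket -> illegal
(7,5): flips 2 -> legal

Answer: (2,5) (3,6) (4,5) (5,0) (5,2) (6,0) (6,5) (7,3) (7,5)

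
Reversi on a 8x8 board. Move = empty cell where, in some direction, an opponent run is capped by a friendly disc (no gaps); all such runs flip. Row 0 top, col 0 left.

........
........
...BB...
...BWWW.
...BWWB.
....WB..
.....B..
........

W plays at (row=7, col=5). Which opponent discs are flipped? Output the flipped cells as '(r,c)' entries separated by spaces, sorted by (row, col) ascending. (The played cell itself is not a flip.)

Answer: (5,5) (6,5)

Derivation:
Dir NW: first cell '.' (not opp) -> no flip
Dir N: opp run (6,5) (5,5) capped by W -> flip
Dir NE: first cell '.' (not opp) -> no flip
Dir W: first cell '.' (not opp) -> no flip
Dir E: first cell '.' (not opp) -> no flip
Dir SW: edge -> no flip
Dir S: edge -> no flip
Dir SE: edge -> no flip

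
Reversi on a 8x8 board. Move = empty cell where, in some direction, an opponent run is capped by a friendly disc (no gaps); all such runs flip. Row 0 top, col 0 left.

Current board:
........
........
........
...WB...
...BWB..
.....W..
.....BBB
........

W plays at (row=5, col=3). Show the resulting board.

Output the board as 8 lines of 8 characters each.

Answer: ........
........
........
...WB...
...WWB..
...W.W..
.....BBB
........

Derivation:
Place W at (5,3); scan 8 dirs for brackets.
Dir NW: first cell '.' (not opp) -> no flip
Dir N: opp run (4,3) capped by W -> flip
Dir NE: first cell 'W' (not opp) -> no flip
Dir W: first cell '.' (not opp) -> no flip
Dir E: first cell '.' (not opp) -> no flip
Dir SW: first cell '.' (not opp) -> no flip
Dir S: first cell '.' (not opp) -> no flip
Dir SE: first cell '.' (not opp) -> no flip
All flips: (4,3)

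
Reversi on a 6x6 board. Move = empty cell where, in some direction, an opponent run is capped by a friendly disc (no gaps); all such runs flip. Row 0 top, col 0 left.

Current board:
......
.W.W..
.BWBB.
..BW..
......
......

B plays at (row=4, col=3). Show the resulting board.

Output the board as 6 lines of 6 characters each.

Answer: ......
.W.W..
.BWBB.
..BB..
...B..
......

Derivation:
Place B at (4,3); scan 8 dirs for brackets.
Dir NW: first cell 'B' (not opp) -> no flip
Dir N: opp run (3,3) capped by B -> flip
Dir NE: first cell '.' (not opp) -> no flip
Dir W: first cell '.' (not opp) -> no flip
Dir E: first cell '.' (not opp) -> no flip
Dir SW: first cell '.' (not opp) -> no flip
Dir S: first cell '.' (not opp) -> no flip
Dir SE: first cell '.' (not opp) -> no flip
All flips: (3,3)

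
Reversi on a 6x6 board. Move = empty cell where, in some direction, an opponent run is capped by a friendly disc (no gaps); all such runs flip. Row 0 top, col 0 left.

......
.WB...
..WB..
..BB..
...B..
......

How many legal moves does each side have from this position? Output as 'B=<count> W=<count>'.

Answer: B=3 W=5

Derivation:
-- B to move --
(0,0): flips 2 -> legal
(0,1): no bracket -> illegal
(0,2): no bracket -> illegal
(1,0): flips 1 -> legal
(1,3): no bracket -> illegal
(2,0): no bracket -> illegal
(2,1): flips 1 -> legal
(3,1): no bracket -> illegal
B mobility = 3
-- W to move --
(0,1): no bracket -> illegal
(0,2): flips 1 -> legal
(0,3): no bracket -> illegal
(1,3): flips 1 -> legal
(1,4): no bracket -> illegal
(2,1): no bracket -> illegal
(2,4): flips 1 -> legal
(3,1): no bracket -> illegal
(3,4): no bracket -> illegal
(4,1): no bracket -> illegal
(4,2): flips 1 -> legal
(4,4): flips 1 -> legal
(5,2): no bracket -> illegal
(5,3): no bracket -> illegal
(5,4): no bracket -> illegal
W mobility = 5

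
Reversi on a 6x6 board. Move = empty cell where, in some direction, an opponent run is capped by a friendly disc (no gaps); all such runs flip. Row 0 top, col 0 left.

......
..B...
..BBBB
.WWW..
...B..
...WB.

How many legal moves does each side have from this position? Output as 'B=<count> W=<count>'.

Answer: B=6 W=6

Derivation:
-- B to move --
(2,0): no bracket -> illegal
(2,1): flips 1 -> legal
(3,0): no bracket -> illegal
(3,4): no bracket -> illegal
(4,0): flips 1 -> legal
(4,1): flips 1 -> legal
(4,2): flips 2 -> legal
(4,4): flips 1 -> legal
(5,2): flips 1 -> legal
B mobility = 6
-- W to move --
(0,1): no bracket -> illegal
(0,2): flips 2 -> legal
(0,3): no bracket -> illegal
(1,1): flips 1 -> legal
(1,3): flips 2 -> legal
(1,4): flips 1 -> legal
(1,5): flips 1 -> legal
(2,1): no bracket -> illegal
(3,4): no bracket -> illegal
(3,5): no bracket -> illegal
(4,2): no bracket -> illegal
(4,4): no bracket -> illegal
(4,5): no bracket -> illegal
(5,2): no bracket -> illegal
(5,5): flips 1 -> legal
W mobility = 6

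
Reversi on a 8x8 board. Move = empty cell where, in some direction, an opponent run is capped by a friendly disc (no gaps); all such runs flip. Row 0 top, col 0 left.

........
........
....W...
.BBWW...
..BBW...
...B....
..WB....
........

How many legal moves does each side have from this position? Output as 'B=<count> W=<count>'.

Answer: B=7 W=6

Derivation:
-- B to move --
(1,3): no bracket -> illegal
(1,4): no bracket -> illegal
(1,5): flips 2 -> legal
(2,2): no bracket -> illegal
(2,3): flips 1 -> legal
(2,5): flips 1 -> legal
(3,5): flips 3 -> legal
(4,5): flips 1 -> legal
(5,1): no bracket -> illegal
(5,2): no bracket -> illegal
(5,4): no bracket -> illegal
(5,5): no bracket -> illegal
(6,1): flips 1 -> legal
(7,1): flips 1 -> legal
(7,2): no bracket -> illegal
(7,3): no bracket -> illegal
B mobility = 7
-- W to move --
(2,0): no bracket -> illegal
(2,1): no bracket -> illegal
(2,2): no bracket -> illegal
(2,3): no bracket -> illegal
(3,0): flips 2 -> legal
(4,0): no bracket -> illegal
(4,1): flips 2 -> legal
(5,1): flips 1 -> legal
(5,2): flips 1 -> legal
(5,4): no bracket -> illegal
(6,4): flips 1 -> legal
(7,2): no bracket -> illegal
(7,3): flips 3 -> legal
(7,4): no bracket -> illegal
W mobility = 6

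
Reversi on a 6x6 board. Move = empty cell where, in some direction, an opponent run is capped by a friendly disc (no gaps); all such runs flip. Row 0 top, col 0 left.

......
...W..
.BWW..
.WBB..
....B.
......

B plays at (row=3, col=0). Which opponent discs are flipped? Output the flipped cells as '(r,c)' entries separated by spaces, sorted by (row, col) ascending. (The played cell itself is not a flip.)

Answer: (3,1)

Derivation:
Dir NW: edge -> no flip
Dir N: first cell '.' (not opp) -> no flip
Dir NE: first cell 'B' (not opp) -> no flip
Dir W: edge -> no flip
Dir E: opp run (3,1) capped by B -> flip
Dir SW: edge -> no flip
Dir S: first cell '.' (not opp) -> no flip
Dir SE: first cell '.' (not opp) -> no flip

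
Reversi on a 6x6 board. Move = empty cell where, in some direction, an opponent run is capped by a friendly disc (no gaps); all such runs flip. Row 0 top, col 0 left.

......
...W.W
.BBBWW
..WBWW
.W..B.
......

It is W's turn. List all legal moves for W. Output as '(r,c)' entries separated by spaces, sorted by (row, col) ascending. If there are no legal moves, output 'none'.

Answer: (1,0) (1,2) (1,4) (2,0) (3,1) (4,2) (4,3) (5,3) (5,4)

Derivation:
(1,0): flips 1 -> legal
(1,1): no bracket -> illegal
(1,2): flips 2 -> legal
(1,4): flips 1 -> legal
(2,0): flips 3 -> legal
(3,0): no bracket -> illegal
(3,1): flips 1 -> legal
(4,2): flips 1 -> legal
(4,3): flips 2 -> legal
(4,5): no bracket -> illegal
(5,3): flips 1 -> legal
(5,4): flips 1 -> legal
(5,5): no bracket -> illegal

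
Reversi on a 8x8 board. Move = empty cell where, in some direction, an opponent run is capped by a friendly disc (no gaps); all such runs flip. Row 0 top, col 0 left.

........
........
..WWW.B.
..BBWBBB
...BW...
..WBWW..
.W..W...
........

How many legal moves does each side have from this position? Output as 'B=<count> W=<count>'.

Answer: B=13 W=8

Derivation:
-- B to move --
(1,1): flips 1 -> legal
(1,2): flips 1 -> legal
(1,3): flips 2 -> legal
(1,4): flips 1 -> legal
(1,5): flips 1 -> legal
(2,1): no bracket -> illegal
(2,5): flips 1 -> legal
(3,1): no bracket -> illegal
(4,1): no bracket -> illegal
(4,2): no bracket -> illegal
(4,5): flips 1 -> legal
(4,6): no bracket -> illegal
(5,0): no bracket -> illegal
(5,1): flips 1 -> legal
(5,6): flips 2 -> legal
(6,0): no bracket -> illegal
(6,2): no bracket -> illegal
(6,3): no bracket -> illegal
(6,5): flips 1 -> legal
(6,6): flips 2 -> legal
(7,0): flips 2 -> legal
(7,1): no bracket -> illegal
(7,2): no bracket -> illegal
(7,3): no bracket -> illegal
(7,4): no bracket -> illegal
(7,5): flips 1 -> legal
B mobility = 13
-- W to move --
(1,5): no bracket -> illegal
(1,6): no bracket -> illegal
(1,7): flips 2 -> legal
(2,1): flips 2 -> legal
(2,5): no bracket -> illegal
(2,7): no bracket -> illegal
(3,1): flips 2 -> legal
(4,1): flips 1 -> legal
(4,2): flips 4 -> legal
(4,5): no bracket -> illegal
(4,6): flips 1 -> legal
(4,7): no bracket -> illegal
(6,2): flips 1 -> legal
(6,3): flips 3 -> legal
W mobility = 8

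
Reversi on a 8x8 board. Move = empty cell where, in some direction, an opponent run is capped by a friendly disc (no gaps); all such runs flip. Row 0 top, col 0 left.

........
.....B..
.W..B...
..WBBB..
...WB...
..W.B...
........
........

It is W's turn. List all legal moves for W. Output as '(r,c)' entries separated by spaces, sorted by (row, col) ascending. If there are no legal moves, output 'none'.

(0,4): no bracket -> illegal
(0,5): no bracket -> illegal
(0,6): no bracket -> illegal
(1,3): no bracket -> illegal
(1,4): no bracket -> illegal
(1,6): no bracket -> illegal
(2,2): no bracket -> illegal
(2,3): flips 1 -> legal
(2,5): flips 1 -> legal
(2,6): no bracket -> illegal
(3,6): flips 3 -> legal
(4,2): no bracket -> illegal
(4,5): flips 1 -> legal
(4,6): no bracket -> illegal
(5,3): no bracket -> illegal
(5,5): no bracket -> illegal
(6,3): no bracket -> illegal
(6,4): no bracket -> illegal
(6,5): flips 1 -> legal

Answer: (2,3) (2,5) (3,6) (4,5) (6,5)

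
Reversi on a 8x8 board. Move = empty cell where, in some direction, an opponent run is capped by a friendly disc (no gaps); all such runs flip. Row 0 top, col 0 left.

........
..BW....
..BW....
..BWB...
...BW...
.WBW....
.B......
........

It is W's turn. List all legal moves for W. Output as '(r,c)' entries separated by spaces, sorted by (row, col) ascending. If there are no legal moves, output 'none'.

Answer: (0,1) (1,1) (2,1) (2,4) (3,1) (3,5) (4,1) (4,2) (4,5) (7,1)

Derivation:
(0,1): flips 1 -> legal
(0,2): no bracket -> illegal
(0,3): no bracket -> illegal
(1,1): flips 2 -> legal
(2,1): flips 1 -> legal
(2,4): flips 1 -> legal
(2,5): no bracket -> illegal
(3,1): flips 2 -> legal
(3,5): flips 1 -> legal
(4,1): flips 1 -> legal
(4,2): flips 1 -> legal
(4,5): flips 1 -> legal
(5,0): no bracket -> illegal
(5,4): no bracket -> illegal
(6,0): no bracket -> illegal
(6,2): no bracket -> illegal
(6,3): no bracket -> illegal
(7,0): no bracket -> illegal
(7,1): flips 1 -> legal
(7,2): no bracket -> illegal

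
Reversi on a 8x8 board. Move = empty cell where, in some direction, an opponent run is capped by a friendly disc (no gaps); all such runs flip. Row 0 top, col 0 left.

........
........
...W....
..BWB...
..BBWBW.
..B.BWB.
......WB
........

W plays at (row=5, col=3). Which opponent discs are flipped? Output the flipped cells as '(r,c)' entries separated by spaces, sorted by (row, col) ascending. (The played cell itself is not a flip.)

Dir NW: opp run (4,2), next='.' -> no flip
Dir N: opp run (4,3) capped by W -> flip
Dir NE: first cell 'W' (not opp) -> no flip
Dir W: opp run (5,2), next='.' -> no flip
Dir E: opp run (5,4) capped by W -> flip
Dir SW: first cell '.' (not opp) -> no flip
Dir S: first cell '.' (not opp) -> no flip
Dir SE: first cell '.' (not opp) -> no flip

Answer: (4,3) (5,4)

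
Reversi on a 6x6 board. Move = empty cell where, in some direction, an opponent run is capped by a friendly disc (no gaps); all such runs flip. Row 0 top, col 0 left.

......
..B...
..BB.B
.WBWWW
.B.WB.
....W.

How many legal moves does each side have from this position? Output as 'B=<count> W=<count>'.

-- B to move --
(2,0): no bracket -> illegal
(2,1): flips 1 -> legal
(2,4): flips 1 -> legal
(3,0): flips 1 -> legal
(4,0): flips 1 -> legal
(4,2): flips 1 -> legal
(4,5): flips 2 -> legal
(5,2): flips 2 -> legal
(5,3): flips 2 -> legal
(5,5): no bracket -> illegal
B mobility = 8
-- W to move --
(0,1): flips 2 -> legal
(0,2): no bracket -> illegal
(0,3): no bracket -> illegal
(1,1): flips 1 -> legal
(1,3): flips 2 -> legal
(1,4): no bracket -> illegal
(1,5): flips 1 -> legal
(2,1): flips 1 -> legal
(2,4): no bracket -> illegal
(3,0): no bracket -> illegal
(4,0): no bracket -> illegal
(4,2): no bracket -> illegal
(4,5): flips 1 -> legal
(5,0): no bracket -> illegal
(5,1): flips 1 -> legal
(5,2): no bracket -> illegal
(5,3): flips 1 -> legal
(5,5): flips 1 -> legal
W mobility = 9

Answer: B=8 W=9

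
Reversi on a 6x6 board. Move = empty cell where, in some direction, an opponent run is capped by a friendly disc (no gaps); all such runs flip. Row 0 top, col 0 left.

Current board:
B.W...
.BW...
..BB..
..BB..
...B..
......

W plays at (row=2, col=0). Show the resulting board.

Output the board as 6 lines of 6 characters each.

Answer: B.W...
.WW...
W.BB..
..BB..
...B..
......

Derivation:
Place W at (2,0); scan 8 dirs for brackets.
Dir NW: edge -> no flip
Dir N: first cell '.' (not opp) -> no flip
Dir NE: opp run (1,1) capped by W -> flip
Dir W: edge -> no flip
Dir E: first cell '.' (not opp) -> no flip
Dir SW: edge -> no flip
Dir S: first cell '.' (not opp) -> no flip
Dir SE: first cell '.' (not opp) -> no flip
All flips: (1,1)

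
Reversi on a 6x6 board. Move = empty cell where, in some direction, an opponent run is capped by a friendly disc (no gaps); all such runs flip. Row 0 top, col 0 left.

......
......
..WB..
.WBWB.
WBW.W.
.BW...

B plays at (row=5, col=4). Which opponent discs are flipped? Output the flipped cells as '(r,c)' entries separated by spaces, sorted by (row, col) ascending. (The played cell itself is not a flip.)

Dir NW: first cell '.' (not opp) -> no flip
Dir N: opp run (4,4) capped by B -> flip
Dir NE: first cell '.' (not opp) -> no flip
Dir W: first cell '.' (not opp) -> no flip
Dir E: first cell '.' (not opp) -> no flip
Dir SW: edge -> no flip
Dir S: edge -> no flip
Dir SE: edge -> no flip

Answer: (4,4)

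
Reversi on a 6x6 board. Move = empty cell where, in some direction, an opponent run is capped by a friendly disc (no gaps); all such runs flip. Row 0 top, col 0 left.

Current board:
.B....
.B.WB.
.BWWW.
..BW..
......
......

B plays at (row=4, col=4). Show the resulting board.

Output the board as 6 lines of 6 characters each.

Place B at (4,4); scan 8 dirs for brackets.
Dir NW: opp run (3,3) (2,2) capped by B -> flip
Dir N: first cell '.' (not opp) -> no flip
Dir NE: first cell '.' (not opp) -> no flip
Dir W: first cell '.' (not opp) -> no flip
Dir E: first cell '.' (not opp) -> no flip
Dir SW: first cell '.' (not opp) -> no flip
Dir S: first cell '.' (not opp) -> no flip
Dir SE: first cell '.' (not opp) -> no flip
All flips: (2,2) (3,3)

Answer: .B....
.B.WB.
.BBWW.
..BB..
....B.
......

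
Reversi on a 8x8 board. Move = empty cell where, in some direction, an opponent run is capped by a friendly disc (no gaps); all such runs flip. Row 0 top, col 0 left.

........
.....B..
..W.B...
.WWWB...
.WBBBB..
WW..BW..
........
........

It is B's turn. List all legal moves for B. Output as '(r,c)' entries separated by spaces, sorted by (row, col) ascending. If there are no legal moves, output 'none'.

(1,1): flips 2 -> legal
(1,2): flips 2 -> legal
(1,3): no bracket -> illegal
(2,0): flips 1 -> legal
(2,1): flips 1 -> legal
(2,3): flips 1 -> legal
(3,0): flips 3 -> legal
(4,0): flips 1 -> legal
(4,6): no bracket -> illegal
(5,2): no bracket -> illegal
(5,6): flips 1 -> legal
(6,0): flips 1 -> legal
(6,1): no bracket -> illegal
(6,2): no bracket -> illegal
(6,4): no bracket -> illegal
(6,5): flips 1 -> legal
(6,6): flips 1 -> legal

Answer: (1,1) (1,2) (2,0) (2,1) (2,3) (3,0) (4,0) (5,6) (6,0) (6,5) (6,6)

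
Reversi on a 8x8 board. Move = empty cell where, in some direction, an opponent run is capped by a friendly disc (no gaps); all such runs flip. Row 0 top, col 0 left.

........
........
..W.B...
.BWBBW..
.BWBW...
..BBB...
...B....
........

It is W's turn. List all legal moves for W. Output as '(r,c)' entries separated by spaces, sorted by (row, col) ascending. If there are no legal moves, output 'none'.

(1,3): flips 1 -> legal
(1,4): flips 2 -> legal
(1,5): flips 2 -> legal
(2,0): flips 1 -> legal
(2,1): no bracket -> illegal
(2,3): no bracket -> illegal
(2,5): no bracket -> illegal
(3,0): flips 1 -> legal
(4,0): flips 2 -> legal
(4,5): no bracket -> illegal
(5,0): flips 1 -> legal
(5,1): no bracket -> illegal
(5,5): no bracket -> illegal
(6,1): no bracket -> illegal
(6,2): flips 2 -> legal
(6,4): flips 2 -> legal
(6,5): flips 2 -> legal
(7,2): no bracket -> illegal
(7,3): no bracket -> illegal
(7,4): no bracket -> illegal

Answer: (1,3) (1,4) (1,5) (2,0) (3,0) (4,0) (5,0) (6,2) (6,4) (6,5)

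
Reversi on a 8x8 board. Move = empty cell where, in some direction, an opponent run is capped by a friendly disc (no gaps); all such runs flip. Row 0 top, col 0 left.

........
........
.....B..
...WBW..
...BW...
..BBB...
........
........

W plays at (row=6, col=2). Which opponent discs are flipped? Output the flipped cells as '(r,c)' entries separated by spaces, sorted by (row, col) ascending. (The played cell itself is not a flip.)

Dir NW: first cell '.' (not opp) -> no flip
Dir N: opp run (5,2), next='.' -> no flip
Dir NE: opp run (5,3) capped by W -> flip
Dir W: first cell '.' (not opp) -> no flip
Dir E: first cell '.' (not opp) -> no flip
Dir SW: first cell '.' (not opp) -> no flip
Dir S: first cell '.' (not opp) -> no flip
Dir SE: first cell '.' (not opp) -> no flip

Answer: (5,3)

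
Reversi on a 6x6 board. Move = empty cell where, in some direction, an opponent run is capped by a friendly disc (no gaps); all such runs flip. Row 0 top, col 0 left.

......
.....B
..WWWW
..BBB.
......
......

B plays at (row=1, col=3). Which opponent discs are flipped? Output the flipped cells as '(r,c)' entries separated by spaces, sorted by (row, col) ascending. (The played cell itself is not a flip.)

Answer: (2,3)

Derivation:
Dir NW: first cell '.' (not opp) -> no flip
Dir N: first cell '.' (not opp) -> no flip
Dir NE: first cell '.' (not opp) -> no flip
Dir W: first cell '.' (not opp) -> no flip
Dir E: first cell '.' (not opp) -> no flip
Dir SW: opp run (2,2), next='.' -> no flip
Dir S: opp run (2,3) capped by B -> flip
Dir SE: opp run (2,4), next='.' -> no flip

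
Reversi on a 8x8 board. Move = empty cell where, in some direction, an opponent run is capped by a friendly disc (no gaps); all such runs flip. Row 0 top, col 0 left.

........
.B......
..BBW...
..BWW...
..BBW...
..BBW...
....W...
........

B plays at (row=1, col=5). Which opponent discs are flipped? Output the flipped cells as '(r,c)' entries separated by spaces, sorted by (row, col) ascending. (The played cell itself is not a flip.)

Dir NW: first cell '.' (not opp) -> no flip
Dir N: first cell '.' (not opp) -> no flip
Dir NE: first cell '.' (not opp) -> no flip
Dir W: first cell '.' (not opp) -> no flip
Dir E: first cell '.' (not opp) -> no flip
Dir SW: opp run (2,4) (3,3) capped by B -> flip
Dir S: first cell '.' (not opp) -> no flip
Dir SE: first cell '.' (not opp) -> no flip

Answer: (2,4) (3,3)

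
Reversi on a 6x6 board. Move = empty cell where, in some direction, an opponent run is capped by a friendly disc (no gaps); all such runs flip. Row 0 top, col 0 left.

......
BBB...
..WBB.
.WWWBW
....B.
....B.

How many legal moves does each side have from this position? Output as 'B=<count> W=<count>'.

-- B to move --
(1,3): no bracket -> illegal
(2,0): no bracket -> illegal
(2,1): flips 1 -> legal
(2,5): no bracket -> illegal
(3,0): flips 3 -> legal
(4,0): no bracket -> illegal
(4,1): flips 1 -> legal
(4,2): flips 3 -> legal
(4,3): flips 1 -> legal
(4,5): no bracket -> illegal
B mobility = 5
-- W to move --
(0,0): flips 1 -> legal
(0,1): no bracket -> illegal
(0,2): flips 1 -> legal
(0,3): no bracket -> illegal
(1,3): flips 2 -> legal
(1,4): flips 1 -> legal
(1,5): flips 1 -> legal
(2,0): no bracket -> illegal
(2,1): no bracket -> illegal
(2,5): flips 2 -> legal
(4,3): no bracket -> illegal
(4,5): no bracket -> illegal
(5,3): flips 1 -> legal
(5,5): flips 1 -> legal
W mobility = 8

Answer: B=5 W=8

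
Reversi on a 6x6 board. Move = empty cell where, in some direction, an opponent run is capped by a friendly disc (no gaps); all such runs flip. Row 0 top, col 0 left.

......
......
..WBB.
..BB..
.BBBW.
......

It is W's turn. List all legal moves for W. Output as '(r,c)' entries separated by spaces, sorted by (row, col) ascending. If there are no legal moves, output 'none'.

(1,2): no bracket -> illegal
(1,3): no bracket -> illegal
(1,4): no bracket -> illegal
(1,5): no bracket -> illegal
(2,1): no bracket -> illegal
(2,5): flips 2 -> legal
(3,0): no bracket -> illegal
(3,1): no bracket -> illegal
(3,4): no bracket -> illegal
(3,5): no bracket -> illegal
(4,0): flips 3 -> legal
(5,0): no bracket -> illegal
(5,1): no bracket -> illegal
(5,2): flips 2 -> legal
(5,3): no bracket -> illegal
(5,4): no bracket -> illegal

Answer: (2,5) (4,0) (5,2)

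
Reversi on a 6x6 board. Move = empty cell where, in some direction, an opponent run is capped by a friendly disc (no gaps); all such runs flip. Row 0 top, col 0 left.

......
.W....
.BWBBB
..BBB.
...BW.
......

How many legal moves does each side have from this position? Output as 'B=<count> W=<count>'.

Answer: B=6 W=4

Derivation:
-- B to move --
(0,0): flips 2 -> legal
(0,1): flips 1 -> legal
(0,2): no bracket -> illegal
(1,0): no bracket -> illegal
(1,2): flips 1 -> legal
(1,3): no bracket -> illegal
(2,0): no bracket -> illegal
(3,1): no bracket -> illegal
(3,5): no bracket -> illegal
(4,5): flips 1 -> legal
(5,3): no bracket -> illegal
(5,4): flips 1 -> legal
(5,5): flips 1 -> legal
B mobility = 6
-- W to move --
(1,0): no bracket -> illegal
(1,2): no bracket -> illegal
(1,3): no bracket -> illegal
(1,4): flips 2 -> legal
(1,5): no bracket -> illegal
(2,0): flips 1 -> legal
(3,0): no bracket -> illegal
(3,1): flips 1 -> legal
(3,5): no bracket -> illegal
(4,1): no bracket -> illegal
(4,2): flips 2 -> legal
(4,5): no bracket -> illegal
(5,2): no bracket -> illegal
(5,3): no bracket -> illegal
(5,4): no bracket -> illegal
W mobility = 4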